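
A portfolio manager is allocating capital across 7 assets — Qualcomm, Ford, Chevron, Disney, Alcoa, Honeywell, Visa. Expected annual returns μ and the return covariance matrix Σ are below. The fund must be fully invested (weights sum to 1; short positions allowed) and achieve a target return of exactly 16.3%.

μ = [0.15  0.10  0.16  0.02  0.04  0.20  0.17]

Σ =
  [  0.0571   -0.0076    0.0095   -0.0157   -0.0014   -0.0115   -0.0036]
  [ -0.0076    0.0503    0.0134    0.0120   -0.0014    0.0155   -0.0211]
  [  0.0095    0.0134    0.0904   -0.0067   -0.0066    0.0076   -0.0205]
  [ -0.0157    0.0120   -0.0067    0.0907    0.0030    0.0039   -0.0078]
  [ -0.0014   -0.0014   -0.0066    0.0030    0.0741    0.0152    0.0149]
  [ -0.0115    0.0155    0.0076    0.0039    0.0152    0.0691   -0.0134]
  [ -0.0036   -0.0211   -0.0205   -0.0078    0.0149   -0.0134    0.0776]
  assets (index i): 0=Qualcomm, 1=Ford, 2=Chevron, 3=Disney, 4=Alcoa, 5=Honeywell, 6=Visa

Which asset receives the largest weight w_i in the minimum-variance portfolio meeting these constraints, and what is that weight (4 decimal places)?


Visa (0.2782)

u=Σ⁻¹μ = [3.9762  2.5905  1.6596  0.9369  -0.8983  3.7983  4.4405]
v=Σ⁻¹𝟙 = [27.9643  24.2491  10.8243  14.8703  6.3374  15.4164  26.5769]
a=μᵀu=2.618367  b=𝟙ᵀu=16.503703  c=𝟙ᵀv=126.238789  D=ac−b²=58.167222
λ₁=(c·0.163−b)/D = (126.238789·0.163−16.503703)/58.167222 = 0.070026
λ₂=(a−b·0.163)/D = (2.618367−16.503703·0.163)/58.167222 = -0.001233
w* = 0.070026·u + -0.001233·v:
  w_0 = 0.070026·3.9762 + -0.001233·27.9643 = 0.2439  (Qualcomm)
  w_1 = 0.070026·2.5905 + -0.001233·24.2491 = 0.1515  (Ford)
  w_2 = 0.070026·1.6596 + -0.001233·10.8243 = 0.1029  (Chevron)
  w_3 = 0.070026·0.9369 + -0.001233·14.8703 = 0.0473  (Disney)
  w_4 = 0.070026·-0.8983 + -0.001233·6.3374 = -0.0707  (Alcoa)
  w_5 = 0.070026·3.7983 + -0.001233·15.4164 = 0.2470  (Honeywell)
  w_6 = 0.070026·4.4405 + -0.001233·26.5769 = 0.2782  (Visa)
Σw_i=1.0000  μᵀw=0.1630
σ²=wᵀΣw=λ₁·μ_p+λ₂ = 0.070026·0.163 + -0.001233 = 0.010181 ≈ 0.0102


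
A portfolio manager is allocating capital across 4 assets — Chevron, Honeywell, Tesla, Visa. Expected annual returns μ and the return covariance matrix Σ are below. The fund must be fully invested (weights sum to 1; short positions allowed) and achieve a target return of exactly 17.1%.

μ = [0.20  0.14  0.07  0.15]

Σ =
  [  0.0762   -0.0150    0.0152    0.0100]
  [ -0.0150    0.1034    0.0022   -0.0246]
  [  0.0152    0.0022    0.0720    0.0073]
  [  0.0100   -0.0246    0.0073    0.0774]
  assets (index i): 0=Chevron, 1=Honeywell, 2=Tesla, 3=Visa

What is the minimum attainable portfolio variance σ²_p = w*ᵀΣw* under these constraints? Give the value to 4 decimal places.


u=Σ⁻¹μ = [2.7579  2.3005  0.0860  2.3047]
v=Σ⁻¹𝟙 = [12.1954  14.8551  9.3207  15.1866]
a=μᵀu=1.225390  b=𝟙ᵀu=7.449213  c=𝟙ᵀv=51.557659  D=ac−b²=7.687471
λ₁=(c·0.171−b)/D = (51.557659·0.171−7.449213)/7.687471 = 0.177841
λ₂=(a−b·0.171)/D = (1.225390−7.449213·0.171)/7.687471 = -0.006299
w* = 0.177841·u + -0.006299·v:
  w_0 = 0.177841·2.7579 + -0.006299·12.1954 = 0.4136  (Chevron)
  w_1 = 0.177841·2.3005 + -0.006299·14.8551 = 0.3156  (Honeywell)
  w_2 = 0.177841·0.0860 + -0.006299·9.3207 = -0.0434  (Tesla)
  w_3 = 0.177841·2.3047 + -0.006299·15.1866 = 0.3142  (Visa)
Σw_i=1.0000  μᵀw=0.1710
σ²=wᵀΣw=λ₁·μ_p+λ₂ = 0.177841·0.171 + -0.006299 = 0.024112 ≈ 0.0241

0.0241


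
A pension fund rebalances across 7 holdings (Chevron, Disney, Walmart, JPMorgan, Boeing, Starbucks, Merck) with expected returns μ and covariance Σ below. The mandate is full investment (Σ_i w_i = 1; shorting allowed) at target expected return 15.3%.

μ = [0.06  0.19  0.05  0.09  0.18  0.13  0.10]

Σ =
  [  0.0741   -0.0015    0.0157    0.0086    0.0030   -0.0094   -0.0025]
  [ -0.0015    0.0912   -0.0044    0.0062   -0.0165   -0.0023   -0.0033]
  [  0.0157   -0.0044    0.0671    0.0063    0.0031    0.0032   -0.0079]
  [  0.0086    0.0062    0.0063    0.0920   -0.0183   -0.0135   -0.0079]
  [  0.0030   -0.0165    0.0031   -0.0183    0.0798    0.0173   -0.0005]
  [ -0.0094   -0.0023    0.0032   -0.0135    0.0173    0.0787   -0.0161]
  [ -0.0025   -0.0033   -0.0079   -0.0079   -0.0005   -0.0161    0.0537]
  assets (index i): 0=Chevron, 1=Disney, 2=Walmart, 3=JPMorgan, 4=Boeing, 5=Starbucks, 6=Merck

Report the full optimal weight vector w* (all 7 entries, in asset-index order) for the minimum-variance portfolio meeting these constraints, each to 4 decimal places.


0.0002  0.2793  -0.0257  0.1244  0.2951  0.1406  0.1861

x=Σ⁻¹μ = [0.7705  2.6657  0.7079  1.7985  2.7188  2.1374  3.0967]
y=Σ⁻¹𝟙 = [12.0348  14.8964  13.5366  16.1931  14.2158  19.9378  30.5813]
a=μᵀx=1.826896  b=𝟙ᵀx=13.895506  c=𝟙ᵀy=121.395811  D=ac−b²=28.692471
λ₁=(c·0.153−b)/D = (121.395811·0.153−13.895506)/28.692471 = 0.163041
λ₂=(a−b·0.153)/D = (1.826896−13.895506·0.153)/28.692471 = -0.010425
w* = 0.163041·x + -0.010425·y:
  w_0 = 0.163041·0.7705 + -0.010425·12.0348 = 0.0002  (Chevron)
  w_1 = 0.163041·2.6657 + -0.010425·14.8964 = 0.2793  (Disney)
  w_2 = 0.163041·0.7079 + -0.010425·13.5366 = -0.0257  (Walmart)
  w_3 = 0.163041·1.7985 + -0.010425·16.1931 = 0.1244  (JPMorgan)
  w_4 = 0.163041·2.7188 + -0.010425·14.2158 = 0.2951  (Boeing)
  w_5 = 0.163041·2.1374 + -0.010425·19.9378 = 0.1406  (Starbucks)
  w_6 = 0.163041·3.0967 + -0.010425·30.5813 = 0.1861  (Merck)
Σw_i=1.0000  μᵀw=0.1530
σ²=wᵀΣw=λ₁·μ_p+λ₂ = 0.163041·0.153 + -0.010425 = 0.014520 ≈ 0.0145


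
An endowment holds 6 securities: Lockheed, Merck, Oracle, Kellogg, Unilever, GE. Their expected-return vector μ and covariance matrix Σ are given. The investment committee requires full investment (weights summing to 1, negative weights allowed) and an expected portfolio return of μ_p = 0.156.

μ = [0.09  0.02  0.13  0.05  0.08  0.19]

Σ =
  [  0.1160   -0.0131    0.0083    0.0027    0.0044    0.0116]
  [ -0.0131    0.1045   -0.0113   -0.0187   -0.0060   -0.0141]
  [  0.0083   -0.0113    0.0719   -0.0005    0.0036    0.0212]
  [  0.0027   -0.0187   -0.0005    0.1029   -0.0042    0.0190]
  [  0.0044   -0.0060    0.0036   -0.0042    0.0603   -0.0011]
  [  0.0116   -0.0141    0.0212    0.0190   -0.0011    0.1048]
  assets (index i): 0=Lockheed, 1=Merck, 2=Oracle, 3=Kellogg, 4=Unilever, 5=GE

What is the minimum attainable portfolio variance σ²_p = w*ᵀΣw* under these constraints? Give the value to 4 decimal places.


0.0454

p=Σ⁻¹μ = [0.5528  0.7586  1.3498  0.3889  1.3362  1.5243]
q=Σ⁻¹𝟙 = [7.9276  15.9703  12.8650  12.0536  17.7792  6.2120]
a=μᵀp=0.656360  b=𝟙ᵀp=5.910636  c=𝟙ᵀq=72.807639  D=ac−b²=12.852417
λ₁=(c·0.156−b)/D = (72.807639·0.156−5.910636)/12.852417 = 0.423839
λ₂=(a−b·0.156)/D = (0.656360−5.910636·0.156)/12.852417 = -0.020673
w* = 0.423839·p + -0.020673·q:
  w_0 = 0.423839·0.5528 + -0.020673·7.9276 = 0.0704  (Lockheed)
  w_1 = 0.423839·0.7586 + -0.020673·15.9703 = -0.0086  (Merck)
  w_2 = 0.423839·1.3498 + -0.020673·12.8650 = 0.3062  (Oracle)
  w_3 = 0.423839·0.3889 + -0.020673·12.0536 = -0.0844  (Kellogg)
  w_4 = 0.423839·1.3362 + -0.020673·17.7792 = 0.1988  (Unilever)
  w_5 = 0.423839·1.5243 + -0.020673·6.2120 = 0.5176  (GE)
Σw_i=1.0000  μᵀw=0.1560
σ²=wᵀΣw=λ₁·μ_p+λ₂ = 0.423839·0.156 + -0.020673 = 0.045446 ≈ 0.0454


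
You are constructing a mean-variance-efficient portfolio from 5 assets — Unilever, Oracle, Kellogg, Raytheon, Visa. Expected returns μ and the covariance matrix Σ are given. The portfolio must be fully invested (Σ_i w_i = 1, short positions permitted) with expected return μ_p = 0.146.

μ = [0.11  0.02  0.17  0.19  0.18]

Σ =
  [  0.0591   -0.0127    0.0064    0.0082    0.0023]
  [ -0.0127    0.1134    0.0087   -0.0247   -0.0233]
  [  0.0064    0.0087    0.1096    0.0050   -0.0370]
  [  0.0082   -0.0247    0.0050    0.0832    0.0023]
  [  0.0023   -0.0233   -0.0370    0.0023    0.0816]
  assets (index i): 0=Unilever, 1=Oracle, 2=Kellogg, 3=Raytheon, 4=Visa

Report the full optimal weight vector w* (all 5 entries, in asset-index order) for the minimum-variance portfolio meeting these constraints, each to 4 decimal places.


0.1467  0.1477  0.2040  0.1946  0.3069

u=Σ⁻¹μ = [1.4317  1.3933  2.4737  2.3075  3.6200]
v=Σ⁻¹𝟙 = [16.3109  17.2984  13.7802  14.0946  22.5856]
a=μᵀu=1.695901  b=𝟙ᵀu=11.226198  c=𝟙ᵀv=84.069820  D=ac−b²=16.546534
λ₁=(c·0.146−b)/D = (84.069820·0.146−11.226198)/16.546534 = 0.063336
λ₂=(a−b·0.146)/D = (1.695901−11.226198·0.146)/16.546534 = 0.003437
w* = 0.063336·u + 0.003437·v:
  w_0 = 0.063336·1.4317 + 0.003437·16.3109 = 0.1467  (Unilever)
  w_1 = 0.063336·1.3933 + 0.003437·17.2984 = 0.1477  (Oracle)
  w_2 = 0.063336·2.4737 + 0.003437·13.7802 = 0.2040  (Kellogg)
  w_3 = 0.063336·2.3075 + 0.003437·14.0946 = 0.1946  (Raytheon)
  w_4 = 0.063336·3.6200 + 0.003437·22.5856 = 0.3069  (Visa)
Σw_i=1.0000  μᵀw=0.1460
σ²=wᵀΣw=λ₁·μ_p+λ₂ = 0.063336·0.146 + 0.003437 = 0.012684 ≈ 0.0127


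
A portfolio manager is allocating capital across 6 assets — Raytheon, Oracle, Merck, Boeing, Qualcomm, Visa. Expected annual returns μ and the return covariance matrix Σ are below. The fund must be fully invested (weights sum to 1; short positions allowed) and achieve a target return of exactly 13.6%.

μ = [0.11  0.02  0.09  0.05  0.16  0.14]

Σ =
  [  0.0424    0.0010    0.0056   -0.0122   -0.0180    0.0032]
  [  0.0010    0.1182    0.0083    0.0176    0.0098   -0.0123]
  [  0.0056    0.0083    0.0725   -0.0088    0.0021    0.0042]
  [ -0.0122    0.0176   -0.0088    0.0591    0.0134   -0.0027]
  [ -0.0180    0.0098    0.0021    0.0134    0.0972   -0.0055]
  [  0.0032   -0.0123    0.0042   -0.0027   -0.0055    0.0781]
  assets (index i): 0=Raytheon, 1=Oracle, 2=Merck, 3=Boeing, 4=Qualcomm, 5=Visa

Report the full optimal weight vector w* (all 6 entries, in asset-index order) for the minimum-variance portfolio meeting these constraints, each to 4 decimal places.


0.4120  -0.0775  0.0684  0.0444  0.3239  0.2288

x=Σ⁻¹μ = [3.6753  -0.1337  0.9710  1.3642  2.2315  1.7730]
y=Σ⁻¹𝟙 = [32.8320  4.3369  12.2540  21.7933  13.4074  13.1805]
a=μᵀx=1.162462  b=𝟙ᵀx=9.881236  c=𝟙ᵀy=97.804072  D=ac−b²=16.054730
λ₁=(c·0.136−b)/D = (97.804072·0.136−9.881236)/16.054730 = 0.213029
λ₂=(a−b·0.136)/D = (1.162462−9.881236·0.136)/16.054730 = -0.011298
w* = 0.213029·x + -0.011298·y:
  w_0 = 0.213029·3.6753 + -0.011298·32.8320 = 0.4120  (Raytheon)
  w_1 = 0.213029·-0.1337 + -0.011298·4.3369 = -0.0775  (Oracle)
  w_2 = 0.213029·0.9710 + -0.011298·12.2540 = 0.0684  (Merck)
  w_3 = 0.213029·1.3642 + -0.011298·21.7933 = 0.0444  (Boeing)
  w_4 = 0.213029·2.2315 + -0.011298·13.4074 = 0.3239  (Qualcomm)
  w_5 = 0.213029·1.7730 + -0.011298·13.1805 = 0.2288  (Visa)
Σw_i=1.0000  μᵀw=0.1360
σ²=wᵀΣw=λ₁·μ_p+λ₂ = 0.213029·0.136 + -0.011298 = 0.017674 ≈ 0.0177


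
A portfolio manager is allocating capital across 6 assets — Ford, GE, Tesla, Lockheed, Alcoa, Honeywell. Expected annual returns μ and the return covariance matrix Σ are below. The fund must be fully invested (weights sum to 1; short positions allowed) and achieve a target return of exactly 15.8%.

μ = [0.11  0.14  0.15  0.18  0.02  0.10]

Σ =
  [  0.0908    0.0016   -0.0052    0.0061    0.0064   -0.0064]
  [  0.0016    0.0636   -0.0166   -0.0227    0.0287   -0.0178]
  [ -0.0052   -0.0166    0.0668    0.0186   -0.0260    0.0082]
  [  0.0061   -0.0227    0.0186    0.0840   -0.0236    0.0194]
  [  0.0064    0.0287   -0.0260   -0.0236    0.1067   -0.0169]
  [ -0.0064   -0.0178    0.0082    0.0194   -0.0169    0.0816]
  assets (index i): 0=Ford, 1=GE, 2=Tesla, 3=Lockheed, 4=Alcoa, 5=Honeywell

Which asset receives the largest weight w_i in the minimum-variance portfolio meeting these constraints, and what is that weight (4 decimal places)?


GE (0.4269)

u=Σ⁻¹μ = [1.2099  3.8889  2.6634  2.3108  0.4581  1.4465]
v=Σ⁻¹𝟙 = [11.1639  24.2914  21.2983  12.8498  12.7137  15.8672]
a=μᵀu=1.646796  b=𝟙ᵀu=11.977545  c=𝟙ᵀv=98.184458  D=ac−b²=18.228218
λ₁=(c·0.158−b)/D = (98.184458·0.158−11.977545)/18.228218 = 0.193963
λ₂=(a−b·0.158)/D = (1.646796−11.977545·0.158)/18.228218 = -0.013477
w* = 0.193963·u + -0.013477·v:
  w_0 = 0.193963·1.2099 + -0.013477·11.1639 = 0.0842  (Ford)
  w_1 = 0.193963·3.8889 + -0.013477·24.2914 = 0.4269  (GE)
  w_2 = 0.193963·2.6634 + -0.013477·21.2983 = 0.2296  (Tesla)
  w_3 = 0.193963·2.3108 + -0.013477·12.8498 = 0.2750  (Lockheed)
  w_4 = 0.193963·0.4581 + -0.013477·12.7137 = -0.0825  (Alcoa)
  w_5 = 0.193963·1.4465 + -0.013477·15.8672 = 0.0667  (Honeywell)
Σw_i=1.0000  μᵀw=0.1580
σ²=wᵀΣw=λ₁·μ_p+λ₂ = 0.193963·0.158 + -0.013477 = 0.017169 ≈ 0.0172


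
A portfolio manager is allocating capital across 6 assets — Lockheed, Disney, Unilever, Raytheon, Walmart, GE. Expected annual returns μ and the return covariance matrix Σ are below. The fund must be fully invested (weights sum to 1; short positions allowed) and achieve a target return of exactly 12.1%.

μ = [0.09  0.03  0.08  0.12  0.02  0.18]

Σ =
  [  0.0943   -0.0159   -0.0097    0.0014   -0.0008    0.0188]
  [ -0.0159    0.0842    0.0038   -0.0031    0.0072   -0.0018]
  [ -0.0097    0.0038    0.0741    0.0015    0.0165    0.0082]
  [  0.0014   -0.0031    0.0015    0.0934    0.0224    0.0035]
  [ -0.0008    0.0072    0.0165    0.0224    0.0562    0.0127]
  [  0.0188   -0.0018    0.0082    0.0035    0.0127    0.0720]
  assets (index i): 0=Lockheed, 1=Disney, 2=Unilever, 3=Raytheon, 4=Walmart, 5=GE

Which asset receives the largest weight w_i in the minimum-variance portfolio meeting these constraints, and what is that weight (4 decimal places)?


GE (0.3298)

x=Σ⁻¹μ = [0.6760  0.6371  1.1033  1.4672  -1.1550  2.3462]
y=Σ⁻¹𝟙 = [12.4540  13.5415  11.6988  8.6723  7.5623  7.8877]
a=μᵀx=0.743488  b=𝟙ᵀx=5.074716  c=𝟙ᵀy=61.816572  D=ac−b²=20.207158
λ₁=(c·0.121−b)/D = (61.816572·0.121−5.074716)/20.207158 = 0.119022
λ₂=(a−b·0.121)/D = (0.743488−5.074716·0.121)/20.207158 = 0.006406
w* = 0.119022·x + 0.006406·y:
  w_0 = 0.119022·0.6760 + 0.006406·12.4540 = 0.1602  (Lockheed)
  w_1 = 0.119022·0.6371 + 0.006406·13.5415 = 0.1626  (Disney)
  w_2 = 0.119022·1.1033 + 0.006406·11.6988 = 0.2063  (Unilever)
  w_3 = 0.119022·1.4672 + 0.006406·8.6723 = 0.2302  (Raytheon)
  w_4 = 0.119022·-1.1550 + 0.006406·7.5623 = -0.0890  (Walmart)
  w_5 = 0.119022·2.3462 + 0.006406·7.8877 = 0.3298  (GE)
Σw_i=1.0000  μᵀw=0.1210
σ²=wᵀΣw=λ₁·μ_p+λ₂ = 0.119022·0.121 + 0.006406 = 0.020808 ≈ 0.0208


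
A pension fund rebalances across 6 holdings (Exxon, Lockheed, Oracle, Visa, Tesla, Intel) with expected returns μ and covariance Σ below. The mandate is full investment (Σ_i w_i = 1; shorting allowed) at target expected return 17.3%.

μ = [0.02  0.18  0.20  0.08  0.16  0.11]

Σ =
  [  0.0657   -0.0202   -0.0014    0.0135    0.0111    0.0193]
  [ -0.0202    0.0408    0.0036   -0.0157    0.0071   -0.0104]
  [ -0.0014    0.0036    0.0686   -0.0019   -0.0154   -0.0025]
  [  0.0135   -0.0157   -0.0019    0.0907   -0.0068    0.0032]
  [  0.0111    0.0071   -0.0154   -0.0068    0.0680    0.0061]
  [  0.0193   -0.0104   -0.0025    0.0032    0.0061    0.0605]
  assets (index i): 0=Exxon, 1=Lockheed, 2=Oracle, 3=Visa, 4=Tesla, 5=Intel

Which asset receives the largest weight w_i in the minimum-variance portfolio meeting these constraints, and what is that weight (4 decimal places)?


Lockheed (0.3265)

x=Σ⁻¹μ = [0.4993  5.2644  3.3388  1.8900  2.4557  2.3543]
y=Σ⁻¹𝟙 = [17.9221  40.2680  16.4335  15.9493  11.4198  16.4178]
a=μᵀx=2.428418  b=𝟙ᵀx=15.802446  c=𝟙ᵀy=118.410457  D=ac−b²=37.832715
λ₁=(c·0.173−b)/D = (118.410457·0.173−15.802446)/37.832715 = 0.123770
λ₂=(a−b·0.173)/D = (2.428418−15.802446·0.173)/37.832715 = -0.008073
w* = 0.123770·x + -0.008073·y:
  w_0 = 0.123770·0.4993 + -0.008073·17.9221 = -0.0829  (Exxon)
  w_1 = 0.123770·5.2644 + -0.008073·40.2680 = 0.3265  (Lockheed)
  w_2 = 0.123770·3.3388 + -0.008073·16.4335 = 0.2806  (Oracle)
  w_3 = 0.123770·1.8900 + -0.008073·15.9493 = 0.1052  (Visa)
  w_4 = 0.123770·2.4557 + -0.008073·11.4198 = 0.2118  (Tesla)
  w_5 = 0.123770·2.3543 + -0.008073·16.4178 = 0.1589  (Intel)
Σw_i=1.0000  μᵀw=0.1730
σ²=wᵀΣw=λ₁·μ_p+λ₂ = 0.123770·0.173 + -0.008073 = 0.013340 ≈ 0.0133


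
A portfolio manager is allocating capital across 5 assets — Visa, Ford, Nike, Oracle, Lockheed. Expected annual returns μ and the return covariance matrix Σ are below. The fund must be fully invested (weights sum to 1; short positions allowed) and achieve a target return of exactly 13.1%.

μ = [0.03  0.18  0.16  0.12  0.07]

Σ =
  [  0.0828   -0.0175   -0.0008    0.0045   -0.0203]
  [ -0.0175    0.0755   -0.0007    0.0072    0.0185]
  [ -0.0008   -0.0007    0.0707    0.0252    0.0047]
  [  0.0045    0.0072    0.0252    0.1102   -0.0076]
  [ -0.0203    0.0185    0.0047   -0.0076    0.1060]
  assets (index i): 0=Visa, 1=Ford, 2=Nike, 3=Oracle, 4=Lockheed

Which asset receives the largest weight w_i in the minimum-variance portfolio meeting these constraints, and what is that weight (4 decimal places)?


Ford (0.3499)

u=Σ⁻¹μ = [0.9740  2.5044  2.1250  0.4235  0.3460]
v=Σ⁻¹𝟙 = [17.4224  14.3992  11.8859  5.4019  10.1177]
a=μᵀu=0.895039  b=𝟙ᵀu=6.372754  c=𝟙ᵀv=59.227241  D=ac−b²=12.398703
λ₁=(c·0.131−b)/D = (59.227241·0.131−6.372754)/12.398703 = 0.111787
λ₂=(a−b·0.131)/D = (0.895039−6.372754·0.131)/12.398703 = 0.004856
w* = 0.111787·u + 0.004856·v:
  w_0 = 0.111787·0.9740 + 0.004856·17.4224 = 0.1935  (Visa)
  w_1 = 0.111787·2.5044 + 0.004856·14.3992 = 0.3499  (Ford)
  w_2 = 0.111787·2.1250 + 0.004856·11.8859 = 0.2953  (Nike)
  w_3 = 0.111787·0.4235 + 0.004856·5.4019 = 0.0736  (Oracle)
  w_4 = 0.111787·0.3460 + 0.004856·10.1177 = 0.0878  (Lockheed)
Σw_i=1.0000  μᵀw=0.1310
σ²=wᵀΣw=λ₁·μ_p+λ₂ = 0.111787·0.131 + 0.004856 = 0.019500 ≈ 0.0195


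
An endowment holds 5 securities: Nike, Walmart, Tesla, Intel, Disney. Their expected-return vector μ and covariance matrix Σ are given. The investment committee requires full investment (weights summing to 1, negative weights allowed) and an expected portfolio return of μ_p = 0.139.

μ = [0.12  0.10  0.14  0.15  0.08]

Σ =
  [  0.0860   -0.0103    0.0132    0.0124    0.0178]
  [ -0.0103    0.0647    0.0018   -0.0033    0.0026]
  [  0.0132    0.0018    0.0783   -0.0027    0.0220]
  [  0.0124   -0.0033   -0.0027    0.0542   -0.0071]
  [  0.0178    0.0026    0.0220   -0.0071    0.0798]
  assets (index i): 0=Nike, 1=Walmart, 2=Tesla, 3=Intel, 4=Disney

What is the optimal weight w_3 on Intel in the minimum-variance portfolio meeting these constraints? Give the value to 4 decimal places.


0.4821

u=Σ⁻¹μ = [0.8394  1.7575  1.5392  2.8359  0.5860]
v=Σ⁻¹𝟙 = [7.4857  17.0045  9.1130  19.4750  9.5279]
a=μᵀu=0.964239  b=𝟙ᵀu=7.558045  c=𝟙ᵀv=62.606186  D=ac−b²=3.243274
λ₁=(c·0.139−b)/D = (62.606186·0.139−7.558045)/3.243274 = 0.352796
λ₂=(a−b·0.139)/D = (0.964239−7.558045·0.139)/3.243274 = -0.026618
w* = 0.352796·u + -0.026618·v:
  w_0 = 0.352796·0.8394 + -0.026618·7.4857 = 0.0969  (Nike)
  w_1 = 0.352796·1.7575 + -0.026618·17.0045 = 0.1674  (Walmart)
  w_2 = 0.352796·1.5392 + -0.026618·9.1130 = 0.3005  (Tesla)
  w_3 = 0.352796·2.8359 + -0.026618·19.4750 = 0.4821  (Intel)
  w_4 = 0.352796·0.5860 + -0.026618·9.5279 = -0.0469  (Disney)
Σw_i=1.0000  μᵀw=0.1390
σ²=wᵀΣw=λ₁·μ_p+λ₂ = 0.352796·0.139 + -0.026618 = 0.022421 ≈ 0.0224


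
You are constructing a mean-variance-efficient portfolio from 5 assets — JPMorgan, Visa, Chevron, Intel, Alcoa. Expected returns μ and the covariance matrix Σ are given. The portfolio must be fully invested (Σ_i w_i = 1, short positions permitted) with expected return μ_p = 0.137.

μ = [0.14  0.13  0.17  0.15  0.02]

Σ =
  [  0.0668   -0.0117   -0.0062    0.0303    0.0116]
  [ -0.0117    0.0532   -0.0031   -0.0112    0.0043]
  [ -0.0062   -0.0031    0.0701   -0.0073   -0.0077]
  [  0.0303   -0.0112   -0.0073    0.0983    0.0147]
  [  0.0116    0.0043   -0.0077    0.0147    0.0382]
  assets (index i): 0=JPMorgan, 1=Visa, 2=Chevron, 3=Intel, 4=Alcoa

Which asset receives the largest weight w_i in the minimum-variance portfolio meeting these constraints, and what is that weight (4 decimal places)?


g=Σ⁻¹μ = [2.4053  3.5012  2.8824  1.4860  -0.5918]
h=Σ⁻¹𝟙 = [14.1109  22.7950  19.4955  6.7807  20.6475]
a=μᵀg=1.492979  b=𝟙ᵀg=9.683168  c=𝟙ᵀh=83.829608  D=ac−b²=31.392084
λ₁=(c·0.137−b)/D = (83.829608·0.137−9.683168)/31.392084 = 0.057387
λ₂=(a−b·0.137)/D = (1.492979−9.683168·0.137)/31.392084 = 0.005300
w* = 0.057387·g + 0.005300·h:
  w_0 = 0.057387·2.4053 + 0.005300·14.1109 = 0.2128  (JPMorgan)
  w_1 = 0.057387·3.5012 + 0.005300·22.7950 = 0.3217  (Visa)
  w_2 = 0.057387·2.8824 + 0.005300·19.4955 = 0.2687  (Chevron)
  w_3 = 0.057387·1.4860 + 0.005300·6.7807 = 0.1212  (Intel)
  w_4 = 0.057387·-0.5918 + 0.005300·20.6475 = 0.0755  (Alcoa)
Σw_i=1.0000  μᵀw=0.1370
σ²=wᵀΣw=λ₁·μ_p+λ₂ = 0.057387·0.137 + 0.005300 = 0.013162 ≈ 0.0132

Visa (0.3217)


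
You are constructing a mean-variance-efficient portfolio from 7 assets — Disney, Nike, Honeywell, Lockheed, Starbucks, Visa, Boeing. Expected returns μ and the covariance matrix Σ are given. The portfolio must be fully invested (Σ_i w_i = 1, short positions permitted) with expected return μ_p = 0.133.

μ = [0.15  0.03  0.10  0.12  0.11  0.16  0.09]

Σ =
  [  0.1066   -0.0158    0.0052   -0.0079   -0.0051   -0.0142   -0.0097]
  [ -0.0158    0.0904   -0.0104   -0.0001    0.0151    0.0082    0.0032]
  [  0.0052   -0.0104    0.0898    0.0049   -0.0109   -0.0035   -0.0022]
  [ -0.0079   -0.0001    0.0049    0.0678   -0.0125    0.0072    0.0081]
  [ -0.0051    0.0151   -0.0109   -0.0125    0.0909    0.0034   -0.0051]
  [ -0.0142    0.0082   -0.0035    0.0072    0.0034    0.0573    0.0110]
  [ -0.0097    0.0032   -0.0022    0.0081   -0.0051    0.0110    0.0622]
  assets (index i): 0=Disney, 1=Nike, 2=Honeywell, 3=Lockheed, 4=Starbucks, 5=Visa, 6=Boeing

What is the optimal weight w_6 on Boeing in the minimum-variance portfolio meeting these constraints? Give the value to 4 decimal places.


0.0907

u=Σ⁻¹μ = [2.0785  0.2723  1.2653  1.7826  1.6418  2.7919  1.2106]
v=Σ⁻¹𝟙 = [15.4937  11.1078  13.3595  14.7996  13.9424  14.9583  14.9650]
a=μᵀu=1.396645  b=𝟙ᵀu=11.043028  c=𝟙ᵀv=98.626266  D=ac−b²=15.797464
λ₁=(c·0.133−b)/D = (98.626266·0.133−11.043028)/15.797464 = 0.131304
λ₂=(a−b·0.133)/D = (1.396645−11.043028·0.133)/15.797464 = -0.004563
w* = 0.131304·u + -0.004563·v:
  w_0 = 0.131304·2.0785 + -0.004563·15.4937 = 0.2022  (Disney)
  w_1 = 0.131304·0.2723 + -0.004563·11.1078 = -0.0149  (Nike)
  w_2 = 0.131304·1.2653 + -0.004563·13.3595 = 0.1052  (Honeywell)
  w_3 = 0.131304·1.7826 + -0.004563·14.7996 = 0.1665  (Lockheed)
  w_4 = 0.131304·1.6418 + -0.004563·13.9424 = 0.1520  (Starbucks)
  w_5 = 0.131304·2.7919 + -0.004563·14.9583 = 0.2983  (Visa)
  w_6 = 0.131304·1.2106 + -0.004563·14.9650 = 0.0907  (Boeing)
Σw_i=1.0000  μᵀw=0.1330
σ²=wᵀΣw=λ₁·μ_p+λ₂ = 0.131304·0.133 + -0.004563 = 0.012901 ≈ 0.0129


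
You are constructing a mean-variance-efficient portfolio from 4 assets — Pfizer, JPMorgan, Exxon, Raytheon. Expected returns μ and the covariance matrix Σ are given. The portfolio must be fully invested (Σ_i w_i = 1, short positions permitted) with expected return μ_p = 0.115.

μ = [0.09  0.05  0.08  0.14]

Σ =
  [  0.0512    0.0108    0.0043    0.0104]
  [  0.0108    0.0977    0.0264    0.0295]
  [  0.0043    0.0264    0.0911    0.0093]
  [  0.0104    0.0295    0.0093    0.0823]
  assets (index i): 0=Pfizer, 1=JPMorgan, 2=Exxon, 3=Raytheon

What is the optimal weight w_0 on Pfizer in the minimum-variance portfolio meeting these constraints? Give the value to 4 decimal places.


0.4217

u=Σ⁻¹μ = [1.4478  -0.3165  0.7435  1.5476]
v=Σ⁻¹𝟙 = [16.4497  3.8314  8.2979  7.7609]
a=μᵀu=0.390618  b=𝟙ᵀu=3.422411  c=𝟙ᵀv=36.340000  D=ac−b²=2.482157
λ₁=(c·0.115−b)/D = (36.340000·0.115−3.422411)/2.482157 = 0.304852
λ₂=(a−b·0.115)/D = (0.390618−3.422411·0.115)/2.482157 = -0.001192
w* = 0.304852·u + -0.001192·v:
  w_0 = 0.304852·1.4478 + -0.001192·16.4497 = 0.4217  (Pfizer)
  w_1 = 0.304852·-0.3165 + -0.001192·3.8314 = -0.1010  (JPMorgan)
  w_2 = 0.304852·0.7435 + -0.001192·8.2979 = 0.2168  (Exxon)
  w_3 = 0.304852·1.5476 + -0.001192·7.7609 = 0.4625  (Raytheon)
Σw_i=1.0000  μᵀw=0.1150
σ²=wᵀΣw=λ₁·μ_p+λ₂ = 0.304852·0.115 + -0.001192 = 0.033866 ≈ 0.0339


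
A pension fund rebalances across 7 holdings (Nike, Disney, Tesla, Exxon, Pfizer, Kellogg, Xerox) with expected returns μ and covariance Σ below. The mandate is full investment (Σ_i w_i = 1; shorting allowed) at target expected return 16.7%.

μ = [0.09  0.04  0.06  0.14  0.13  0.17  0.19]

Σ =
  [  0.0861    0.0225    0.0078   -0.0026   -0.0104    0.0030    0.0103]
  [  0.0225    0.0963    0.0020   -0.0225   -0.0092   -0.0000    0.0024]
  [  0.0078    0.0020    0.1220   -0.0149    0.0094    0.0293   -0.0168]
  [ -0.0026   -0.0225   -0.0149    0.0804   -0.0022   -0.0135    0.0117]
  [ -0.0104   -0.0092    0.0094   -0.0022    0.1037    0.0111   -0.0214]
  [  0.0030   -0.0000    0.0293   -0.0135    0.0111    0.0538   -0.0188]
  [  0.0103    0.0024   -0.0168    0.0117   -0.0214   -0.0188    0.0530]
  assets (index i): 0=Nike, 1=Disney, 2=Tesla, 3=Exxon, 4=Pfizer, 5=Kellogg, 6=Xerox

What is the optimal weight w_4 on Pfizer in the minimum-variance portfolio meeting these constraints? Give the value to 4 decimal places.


x=Σ⁻¹μ = [0.2420  0.9014  0.1026  2.1168  2.0174  5.2054  5.7233]
y=Σ⁻¹𝟙 = [5.0731  13.9405  6.4727  18.1671  14.6472  27.0834  30.8131]
a=μᵀx=2.594932  b=𝟙ᵀx=16.308755  c=𝟙ᵀy=116.197068  D=ac−b²=35.547962
λ₁=(c·0.167−b)/D = (116.197068·0.167−16.308755)/35.547962 = 0.087098
λ₂=(a−b·0.167)/D = (2.594932−16.308755·0.167)/35.547962 = -0.003619
w* = 0.087098·x + -0.003619·y:
  w_0 = 0.087098·0.2420 + -0.003619·5.0731 = 0.0027  (Nike)
  w_1 = 0.087098·0.9014 + -0.003619·13.9405 = 0.0281  (Disney)
  w_2 = 0.087098·0.1026 + -0.003619·6.4727 = -0.0145  (Tesla)
  w_3 = 0.087098·2.1168 + -0.003619·18.1671 = 0.1186  (Exxon)
  w_4 = 0.087098·2.0174 + -0.003619·14.6472 = 0.1227  (Pfizer)
  w_5 = 0.087098·5.2054 + -0.003619·27.0834 = 0.3554  (Kellogg)
  w_6 = 0.087098·5.7233 + -0.003619·30.8131 = 0.3870  (Xerox)
Σw_i=1.0000  μᵀw=0.1670
σ²=wᵀΣw=λ₁·μ_p+λ₂ = 0.087098·0.167 + -0.003619 = 0.010927 ≈ 0.0109

0.1227


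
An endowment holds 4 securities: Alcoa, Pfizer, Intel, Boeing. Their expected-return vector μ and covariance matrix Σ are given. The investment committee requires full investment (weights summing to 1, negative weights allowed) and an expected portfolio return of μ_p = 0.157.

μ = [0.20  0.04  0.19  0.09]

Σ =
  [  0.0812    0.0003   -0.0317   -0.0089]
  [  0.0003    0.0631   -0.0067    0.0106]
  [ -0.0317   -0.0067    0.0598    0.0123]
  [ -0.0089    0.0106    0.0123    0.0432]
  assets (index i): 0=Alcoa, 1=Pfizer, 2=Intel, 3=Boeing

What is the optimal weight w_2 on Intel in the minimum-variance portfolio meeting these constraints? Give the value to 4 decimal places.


0.3784

g=Σ⁻¹μ = [4.7658  0.9936  5.5602  1.2382]
h=Σ⁻¹𝟙 = [25.1716  16.0198  28.5111  16.2855]
a=μᵀg=2.160791  b=𝟙ᵀg=12.557907  c=𝟙ᵀh=85.987898  D=ac−b²=28.100808
λ₁=(c·0.157−b)/D = (85.987898·0.157−12.557907)/28.100808 = 0.033529
λ₂=(a−b·0.157)/D = (2.160791−12.557907·0.157)/28.100808 = 0.006733
w* = 0.033529·g + 0.006733·h:
  w_0 = 0.033529·4.7658 + 0.006733·25.1716 = 0.3293  (Alcoa)
  w_1 = 0.033529·0.9936 + 0.006733·16.0198 = 0.1412  (Pfizer)
  w_2 = 0.033529·5.5602 + 0.006733·28.5111 = 0.3784  (Intel)
  w_3 = 0.033529·1.2382 + 0.006733·16.2855 = 0.1512  (Boeing)
Σw_i=1.0000  μᵀw=0.1570
σ²=wᵀΣw=λ₁·μ_p+λ₂ = 0.033529·0.157 + 0.006733 = 0.011997 ≈ 0.0120


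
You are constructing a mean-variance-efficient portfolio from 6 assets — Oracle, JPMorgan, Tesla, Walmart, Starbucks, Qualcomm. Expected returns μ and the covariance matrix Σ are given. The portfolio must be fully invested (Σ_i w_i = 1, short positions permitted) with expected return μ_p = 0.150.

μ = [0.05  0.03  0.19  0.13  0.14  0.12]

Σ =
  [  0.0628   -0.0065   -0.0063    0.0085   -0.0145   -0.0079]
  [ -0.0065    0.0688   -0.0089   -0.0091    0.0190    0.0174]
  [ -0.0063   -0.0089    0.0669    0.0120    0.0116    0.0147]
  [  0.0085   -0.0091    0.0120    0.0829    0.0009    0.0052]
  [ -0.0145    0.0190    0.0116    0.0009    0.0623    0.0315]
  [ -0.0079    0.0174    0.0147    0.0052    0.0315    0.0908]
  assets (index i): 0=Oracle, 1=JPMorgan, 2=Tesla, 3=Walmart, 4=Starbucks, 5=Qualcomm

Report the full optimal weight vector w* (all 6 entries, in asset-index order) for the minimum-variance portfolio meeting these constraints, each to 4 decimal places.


g=Σ⁻¹μ = [1.3990  0.4600  2.4650  1.0822  1.8261  0.2606]
h=Σ⁻¹𝟙 = [20.8565  15.6360  14.6656  9.2123  11.8476  2.8195]
a=μᵀg=0.979718  b=𝟙ᵀg=7.492977  c=𝟙ᵀh=75.037544  D=ac−b²=17.370957
λ₁=(c·0.150−b)/D = (75.037544·0.150−7.492977)/17.370957 = 0.216606
λ₂=(a−b·0.150)/D = (0.979718−7.492977·0.150)/17.370957 = -0.008303
w* = 0.216606·g + -0.008303·h:
  w_0 = 0.216606·1.3990 + -0.008303·20.8565 = 0.1299  (Oracle)
  w_1 = 0.216606·0.4600 + -0.008303·15.6360 = -0.0302  (JPMorgan)
  w_2 = 0.216606·2.4650 + -0.008303·14.6656 = 0.4122  (Tesla)
  w_3 = 0.216606·1.0822 + -0.008303·9.2123 = 0.1579  (Walmart)
  w_4 = 0.216606·1.8261 + -0.008303·11.8476 = 0.2972  (Starbucks)
  w_5 = 0.216606·0.2606 + -0.008303·2.8195 = 0.0330  (Qualcomm)
Σw_i=1.0000  μᵀw=0.1500
σ²=wᵀΣw=λ₁·μ_p+λ₂ = 0.216606·0.150 + -0.008303 = 0.024188 ≈ 0.0242

0.1299  -0.0302  0.4122  0.1579  0.2972  0.0330


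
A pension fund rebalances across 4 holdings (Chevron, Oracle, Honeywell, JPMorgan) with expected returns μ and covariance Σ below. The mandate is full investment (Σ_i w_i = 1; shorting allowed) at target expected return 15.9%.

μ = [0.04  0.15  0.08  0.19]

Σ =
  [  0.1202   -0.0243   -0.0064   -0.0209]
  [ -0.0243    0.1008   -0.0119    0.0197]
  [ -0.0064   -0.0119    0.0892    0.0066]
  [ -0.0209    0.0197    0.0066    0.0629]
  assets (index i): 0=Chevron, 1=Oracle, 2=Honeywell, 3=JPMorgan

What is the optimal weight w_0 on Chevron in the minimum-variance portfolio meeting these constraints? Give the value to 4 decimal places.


g=Σ⁻¹μ = [1.1511  1.3110  0.9402  2.8939]
h=Σ⁻¹𝟙 = [14.0771  11.7643  12.6386  15.5650]
a=μᵀg=0.867748  b=𝟙ᵀg=6.296170  c=𝟙ᵀh=54.044997  D=ac−b²=7.255700
λ₁=(c·0.159−b)/D = (54.044997·0.159−6.296170)/7.255700 = 0.316577
λ₂=(a−b·0.159)/D = (0.867748−6.296170·0.159)/7.255700 = -0.018378
w* = 0.316577·g + -0.018378·h:
  w_0 = 0.316577·1.1511 + -0.018378·14.0771 = 0.1057  (Chevron)
  w_1 = 0.316577·1.3110 + -0.018378·11.7643 = 0.1988  (Oracle)
  w_2 = 0.316577·0.9402 + -0.018378·12.6386 = 0.0654  (Honeywell)
  w_3 = 0.316577·2.8939 + -0.018378·15.5650 = 0.6301  (JPMorgan)
Σw_i=1.0000  μᵀw=0.1590
σ²=wᵀΣw=λ₁·μ_p+λ₂ = 0.316577·0.159 + -0.018378 = 0.031958 ≈ 0.0320

0.1057


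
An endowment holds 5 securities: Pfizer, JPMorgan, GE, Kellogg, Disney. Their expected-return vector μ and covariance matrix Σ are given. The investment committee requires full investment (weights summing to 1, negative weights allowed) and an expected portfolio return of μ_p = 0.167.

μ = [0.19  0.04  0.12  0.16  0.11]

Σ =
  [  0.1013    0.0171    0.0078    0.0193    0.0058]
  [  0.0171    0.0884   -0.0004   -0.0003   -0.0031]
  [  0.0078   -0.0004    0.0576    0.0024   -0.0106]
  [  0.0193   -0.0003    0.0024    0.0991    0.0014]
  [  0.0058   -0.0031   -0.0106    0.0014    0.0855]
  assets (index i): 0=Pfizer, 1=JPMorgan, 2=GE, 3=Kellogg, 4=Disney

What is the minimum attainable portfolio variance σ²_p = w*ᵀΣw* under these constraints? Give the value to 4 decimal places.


0.0363

p=Σ⁻¹μ = [1.3421  0.2575  2.1161  1.2823  1.4462]
q=Σ⁻¹𝟙 = [4.0637  11.1348  19.1127  8.6717  14.0515]
a=μᵀp=0.883474  b=𝟙ᵀp=6.444159  c=𝟙ᵀq=57.034415  D=ac−b²=8.861226
λ₁=(c·0.167−b)/D = (57.034415·0.167−6.444159)/8.861226 = 0.347648
λ₂=(a−b·0.167)/D = (0.883474−6.444159·0.167)/8.861226 = -0.021747
w* = 0.347648·p + -0.021747·q:
  w_0 = 0.347648·1.3421 + -0.021747·4.0637 = 0.3782  (Pfizer)
  w_1 = 0.347648·0.2575 + -0.021747·11.1348 = -0.1526  (JPMorgan)
  w_2 = 0.347648·2.1161 + -0.021747·19.1127 = 0.3200  (GE)
  w_3 = 0.347648·1.2823 + -0.021747·8.6717 = 0.2572  (Kellogg)
  w_4 = 0.347648·1.4462 + -0.021747·14.0515 = 0.1972  (Disney)
Σw_i=1.0000  μᵀw=0.1670
σ²=wᵀΣw=λ₁·μ_p+λ₂ = 0.347648·0.167 + -0.021747 = 0.036311 ≈ 0.0363


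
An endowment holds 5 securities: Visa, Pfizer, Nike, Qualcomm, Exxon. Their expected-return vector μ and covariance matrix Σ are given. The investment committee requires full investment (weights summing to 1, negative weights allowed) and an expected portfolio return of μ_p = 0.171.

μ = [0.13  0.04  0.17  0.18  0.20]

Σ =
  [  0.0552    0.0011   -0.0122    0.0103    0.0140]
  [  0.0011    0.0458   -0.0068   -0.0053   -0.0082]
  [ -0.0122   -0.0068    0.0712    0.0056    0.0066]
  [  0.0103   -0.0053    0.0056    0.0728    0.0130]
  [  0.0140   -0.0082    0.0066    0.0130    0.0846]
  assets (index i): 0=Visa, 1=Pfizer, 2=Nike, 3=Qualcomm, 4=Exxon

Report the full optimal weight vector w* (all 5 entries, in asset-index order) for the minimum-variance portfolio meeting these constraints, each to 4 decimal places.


u=Σ⁻¹μ = [2.1348  1.7223  2.6196  1.7911  1.6981]
v=Σ⁻¹𝟙 = [17.4701  26.8081  17.9965  10.3069  8.5399]
a=μᵀu=1.453789  b=𝟙ᵀu=9.966063  c=𝟙ᵀv=81.121510  D=ac−b²=18.611146
λ₁=(c·0.171−b)/D = (81.121510·0.171−9.966063)/18.611146 = 0.209859
λ₂=(a−b·0.171)/D = (1.453789−9.966063·0.171)/18.611146 = -0.013455
w* = 0.209859·u + -0.013455·v:
  w_0 = 0.209859·2.1348 + -0.013455·17.4701 = 0.2130  (Visa)
  w_1 = 0.209859·1.7223 + -0.013455·26.8081 = 0.0008  (Pfizer)
  w_2 = 0.209859·2.6196 + -0.013455·17.9965 = 0.3076  (Nike)
  w_3 = 0.209859·1.7911 + -0.013455·10.3069 = 0.2372  (Qualcomm)
  w_4 = 0.209859·1.6981 + -0.013455·8.5399 = 0.2415  (Exxon)
Σw_i=1.0000  μᵀw=0.1710
σ²=wᵀΣw=λ₁·μ_p+λ₂ = 0.209859·0.171 + -0.013455 = 0.022431 ≈ 0.0224

0.2130  0.0008  0.3076  0.2372  0.2415


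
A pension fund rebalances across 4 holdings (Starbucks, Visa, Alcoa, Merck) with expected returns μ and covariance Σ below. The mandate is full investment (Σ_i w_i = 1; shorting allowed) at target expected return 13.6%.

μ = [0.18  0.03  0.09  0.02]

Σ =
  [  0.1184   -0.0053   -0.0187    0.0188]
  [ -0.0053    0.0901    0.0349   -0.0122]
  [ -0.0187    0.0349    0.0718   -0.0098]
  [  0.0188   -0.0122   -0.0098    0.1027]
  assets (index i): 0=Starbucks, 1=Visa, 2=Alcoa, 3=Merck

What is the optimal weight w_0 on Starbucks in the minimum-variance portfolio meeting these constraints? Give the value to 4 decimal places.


g=Σ⁻¹μ = [1.8000  -0.2803  1.8598  0.0094]
h=Σ⁻¹𝟙 = [9.3801  7.5847  14.0849  10.2650]
a=μᵀg=0.483155  b=𝟙ᵀg=3.388906  c=𝟙ᵀh=41.314813  D=ac−b²=8.476763
λ₁=(c·0.136−b)/D = (41.314813·0.136−3.388906)/8.476763 = 0.263061
λ₂=(a−b·0.136)/D = (0.483155−3.388906·0.136)/8.476763 = 0.002626
w* = 0.263061·g + 0.002626·h:
  w_0 = 0.263061·1.8000 + 0.002626·9.3801 = 0.4981  (Starbucks)
  w_1 = 0.263061·-0.2803 + 0.002626·7.5847 = -0.0538  (Visa)
  w_2 = 0.263061·1.8598 + 0.002626·14.0849 = 0.5262  (Alcoa)
  w_3 = 0.263061·0.0094 + 0.002626·10.2650 = 0.0294  (Merck)
Σw_i=1.0000  μᵀw=0.1360
σ²=wᵀΣw=λ₁·μ_p+λ₂ = 0.263061·0.136 + 0.002626 = 0.038403 ≈ 0.0384

0.4981


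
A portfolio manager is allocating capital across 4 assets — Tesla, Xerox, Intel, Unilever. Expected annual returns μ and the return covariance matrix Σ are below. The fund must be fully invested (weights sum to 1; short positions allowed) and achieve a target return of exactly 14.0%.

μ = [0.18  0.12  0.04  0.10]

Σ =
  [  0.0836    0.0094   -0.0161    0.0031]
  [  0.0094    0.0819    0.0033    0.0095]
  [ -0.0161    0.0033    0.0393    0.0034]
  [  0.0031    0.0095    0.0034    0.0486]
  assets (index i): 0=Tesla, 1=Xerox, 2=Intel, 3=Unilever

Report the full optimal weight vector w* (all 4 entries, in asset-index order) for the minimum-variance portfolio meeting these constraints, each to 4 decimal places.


g=Σ⁻¹μ = [2.3253  0.9418  1.7527  1.6026]
h=Σ⁻¹𝟙 = [16.3588  7.2611  30.1527  16.0039]
a=μᵀg=0.761941  b=𝟙ᵀg=6.622407  c=𝟙ᵀh=69.776454  D=ac−b²=9.309277
λ₁=(c·0.140−b)/D = (69.776454·0.140−6.622407)/9.309277 = 0.337974
λ₂=(a−b·0.140)/D = (0.761941−6.622407·0.140)/9.309277 = -0.017745
w* = 0.337974·g + -0.017745·h:
  w_0 = 0.337974·2.3253 + -0.017745·16.3588 = 0.4956  (Tesla)
  w_1 = 0.337974·0.9418 + -0.017745·7.2611 = 0.1895  (Xerox)
  w_2 = 0.337974·1.7527 + -0.017745·30.1527 = 0.0573  (Intel)
  w_3 = 0.337974·1.6026 + -0.017745·16.0039 = 0.2576  (Unilever)
Σw_i=1.0000  μᵀw=0.1400
σ²=wᵀΣw=λ₁·μ_p+λ₂ = 0.337974·0.140 + -0.017745 = 0.029571 ≈ 0.0296

0.4956  0.1895  0.0573  0.2576


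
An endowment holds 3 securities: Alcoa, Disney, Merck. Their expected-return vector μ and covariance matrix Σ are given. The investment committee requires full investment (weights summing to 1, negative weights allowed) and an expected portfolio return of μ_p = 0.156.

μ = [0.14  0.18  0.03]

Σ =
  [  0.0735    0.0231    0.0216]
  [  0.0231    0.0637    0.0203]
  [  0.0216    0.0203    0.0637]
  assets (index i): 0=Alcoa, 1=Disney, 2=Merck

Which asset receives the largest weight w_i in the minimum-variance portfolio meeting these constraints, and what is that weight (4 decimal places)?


g=Σ⁻¹μ = [1.3240  2.6030  -0.8075]
h=Σ⁻¹𝟙 = [7.5975  9.7520  10.0146]
a=μᵀg=0.629666  b=𝟙ᵀg=3.119443  c=𝟙ᵀh=27.364052  D=ac−b²=7.499291
λ₁=(c·0.156−b)/D = (27.364052·0.156−3.119443)/7.499291 = 0.153261
λ₂=(a−b·0.156)/D = (0.629666−3.119443·0.156)/7.499291 = 0.019073
w* = 0.153261·g + 0.019073·h:
  w_0 = 0.153261·1.3240 + 0.019073·7.5975 = 0.3478  (Alcoa)
  w_1 = 0.153261·2.6030 + 0.019073·9.7520 = 0.5849  (Disney)
  w_2 = 0.153261·-0.8075 + 0.019073·10.0146 = 0.0672  (Merck)
Σw_i=1.0000  μᵀw=0.1560
σ²=wᵀΣw=λ₁·μ_p+λ₂ = 0.153261·0.156 + 0.019073 = 0.042982 ≈ 0.0430

Disney (0.5849)


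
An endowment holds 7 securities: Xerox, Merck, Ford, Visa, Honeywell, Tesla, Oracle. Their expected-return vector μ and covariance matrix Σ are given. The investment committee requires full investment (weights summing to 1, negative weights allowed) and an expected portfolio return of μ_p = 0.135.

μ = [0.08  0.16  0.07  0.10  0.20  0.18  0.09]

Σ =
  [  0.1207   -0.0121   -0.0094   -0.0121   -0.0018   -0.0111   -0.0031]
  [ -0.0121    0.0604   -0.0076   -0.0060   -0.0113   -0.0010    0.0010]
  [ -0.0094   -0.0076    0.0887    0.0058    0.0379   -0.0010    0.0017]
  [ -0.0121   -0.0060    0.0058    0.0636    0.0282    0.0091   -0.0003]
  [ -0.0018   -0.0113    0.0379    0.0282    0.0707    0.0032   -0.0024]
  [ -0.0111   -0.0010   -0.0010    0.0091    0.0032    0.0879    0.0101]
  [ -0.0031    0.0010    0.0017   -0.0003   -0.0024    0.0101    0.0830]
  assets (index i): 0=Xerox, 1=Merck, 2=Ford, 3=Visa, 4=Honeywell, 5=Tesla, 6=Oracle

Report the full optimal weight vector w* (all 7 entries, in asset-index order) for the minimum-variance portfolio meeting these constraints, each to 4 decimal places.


x=Σ⁻¹μ = [1.3022  3.5634  -0.2081  0.4268  3.3157  1.9762  0.9512]
y=Σ⁻¹𝟙 = [14.4067  23.5016  11.1469  15.5620  5.9840  10.4940  11.0271]
a=μᵀx=1.806903  b=𝟙ᵀx=11.327437  c=𝟙ᵀy=92.122315  D=ac−b²=38.145216
λ₁=(c·0.135−b)/D = (92.122315·0.135−11.327437)/38.145216 = 0.029075
λ₂=(a−b·0.135)/D = (1.806903−11.327437·0.135)/38.145216 = 0.007280
w* = 0.029075·x + 0.007280·y:
  w_0 = 0.029075·1.3022 + 0.007280·14.4067 = 0.1427  (Xerox)
  w_1 = 0.029075·3.5634 + 0.007280·23.5016 = 0.2747  (Merck)
  w_2 = 0.029075·-0.2081 + 0.007280·11.1469 = 0.0751  (Ford)
  w_3 = 0.029075·0.4268 + 0.007280·15.5620 = 0.1257  (Visa)
  w_4 = 0.029075·3.3157 + 0.007280·5.9840 = 0.1400  (Honeywell)
  w_5 = 0.029075·1.9762 + 0.007280·10.4940 = 0.1339  (Tesla)
  w_6 = 0.029075·0.9512 + 0.007280·11.0271 = 0.1079  (Oracle)
Σw_i=1.0000  μᵀw=0.1350
σ²=wᵀΣw=λ₁·μ_p+λ₂ = 0.029075·0.135 + 0.007280 = 0.011205 ≈ 0.0112

0.1427  0.2747  0.0751  0.1257  0.1400  0.1339  0.1079
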